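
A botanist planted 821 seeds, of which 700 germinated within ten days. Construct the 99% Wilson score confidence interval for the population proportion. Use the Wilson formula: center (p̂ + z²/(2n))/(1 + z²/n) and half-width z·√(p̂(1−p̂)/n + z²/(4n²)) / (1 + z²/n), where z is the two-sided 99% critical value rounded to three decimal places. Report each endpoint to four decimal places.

p̂ = 700/821 = 0.85262; z = 2.576, so z² = 6.635776.
1 + z²/n = 1.008083.
Center = (0.85262 + 0.004041)/1.008083 = 0.84979.
Radicand: p̂(1−p̂)/n + z²/(4n²) = 0.000153057 + 0.000002461 = 0.000155518.
Half-width = z·√(radicand)/denom = 2.576·0.012471/1.008083 = 0.03187.
CI: 0.84979 ± 0.03187 = (0.8179, 0.8817).

(0.8179, 0.8817)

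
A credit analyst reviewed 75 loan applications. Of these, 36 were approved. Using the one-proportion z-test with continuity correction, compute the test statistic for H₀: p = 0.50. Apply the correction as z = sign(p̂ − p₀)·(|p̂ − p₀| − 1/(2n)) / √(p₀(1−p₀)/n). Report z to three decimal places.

z = -0.231

Sample proportion p̂ = 36/75 = 0.48000. p̂ − p₀ = -0.020000.
1/(2n) = 0.006667.
Corrected numerator: |-0.020000| − 0.006667 = 0.013333.
Under H₀, SE = √(p₀(1−p₀)/n) = √(0.50·0.50/75) = √0.003333333 = 0.057735.
z = −0.013333/0.057735 = -0.231.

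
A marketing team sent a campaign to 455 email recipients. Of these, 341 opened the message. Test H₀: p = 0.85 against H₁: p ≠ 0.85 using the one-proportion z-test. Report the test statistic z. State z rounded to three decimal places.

p̂ = 341/455 = 0.74945.
Null standard error: √(0.85·0.15/455) = √0.000280220 = 0.016740.
z = (0.74945 − 0.85)/0.016740 = -0.10055/0.016740 = -6.007.

z = -6.007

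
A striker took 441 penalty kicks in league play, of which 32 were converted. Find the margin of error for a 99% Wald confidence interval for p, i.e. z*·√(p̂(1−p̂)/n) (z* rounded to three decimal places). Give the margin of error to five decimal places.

p̂ = 32/441 = 0.07256.
Standard error of p̂: √(0.067297/441) = √0.000152601 = 0.012353.
The 99% critical value is z* = 2.576.
ME = 2.576·0.012353 = 0.03182.

ME = 0.03182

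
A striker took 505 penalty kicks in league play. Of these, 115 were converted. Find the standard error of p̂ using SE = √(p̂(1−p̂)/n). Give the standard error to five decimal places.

Sample proportion p̂ = 115/505 = 0.22772.
p̂(1−p̂) = 0.22772·0.77228 = 0.175864.
SE = √(0.175864/505) = √0.000348246 = 0.01866.

SE = 0.01866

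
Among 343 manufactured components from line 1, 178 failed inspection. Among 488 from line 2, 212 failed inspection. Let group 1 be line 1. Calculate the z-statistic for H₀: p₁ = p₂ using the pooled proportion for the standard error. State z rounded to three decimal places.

p̂₁ = 178/343 = 0.51895, p̂₂ = 212/488 = 0.43443.
Pooling: p̂ = 390/831 = 0.46931.
Pooled SE = √[0.2490584·0.00496463] ≈ 0.035164.
z = 0.08452/0.035164 = 2.404.

z = 2.404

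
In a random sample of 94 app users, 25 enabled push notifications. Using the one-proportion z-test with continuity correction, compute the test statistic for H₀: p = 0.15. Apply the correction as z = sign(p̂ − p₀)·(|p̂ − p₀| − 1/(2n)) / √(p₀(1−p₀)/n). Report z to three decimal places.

The sample proportion is 25/94 = 0.26596. p̂ − p₀ = 0.115957.
1/(2n) = 0.005319.
Corrected numerator: |0.115957| − 0.005319 = 0.110638.
Null standard error: √(0.15·0.85/94) = √0.001356383 = 0.036829.
z = (+)0.110638/0.036829 = 3.004.

z = 3.004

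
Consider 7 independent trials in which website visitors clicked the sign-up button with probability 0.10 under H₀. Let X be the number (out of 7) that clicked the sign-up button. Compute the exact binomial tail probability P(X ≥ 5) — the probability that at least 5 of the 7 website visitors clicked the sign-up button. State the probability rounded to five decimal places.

P = 0.00018

X ~ Binomial(n=7, p=0.10).
P(X ≥ 5) = C(7,5)·0.10^5·0.90^2 + C(7,6)·0.10^6·0.90^1 + C(7,7)·0.10^7·0.90^0.
= 0.000170 + 0.000006 + 0.000000 = 0.00018.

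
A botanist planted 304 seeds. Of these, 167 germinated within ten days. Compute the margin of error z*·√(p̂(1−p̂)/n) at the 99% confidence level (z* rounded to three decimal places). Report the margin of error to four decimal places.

Sample proportion p̂ = 167/304 = 0.54934.
SE(p̂) = √(0.54934·0.45066/304) = 0.028537.
z* = 2.576 at the 99% level.
ME = 2.576·0.028537 = 0.0735.

ME = 0.0735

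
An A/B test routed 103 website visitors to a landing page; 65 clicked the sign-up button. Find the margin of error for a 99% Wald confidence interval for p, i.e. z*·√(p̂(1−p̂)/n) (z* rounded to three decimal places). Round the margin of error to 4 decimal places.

ME = 0.1225

p̂ = 65/103 = 0.63107.
SE = √(p̂(1−p̂)/n) = √(0.232821/103) = 0.047544.
z* = 2.576 at the 99% level.
So ME = 0.1225.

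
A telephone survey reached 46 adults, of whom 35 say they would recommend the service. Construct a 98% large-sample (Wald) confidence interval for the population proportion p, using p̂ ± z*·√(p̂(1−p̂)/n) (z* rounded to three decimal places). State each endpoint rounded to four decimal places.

(0.6146, 0.9072)

The sample proportion is 35/46 = 0.76087.
Standard error of p̂: √(0.181947/46) = √0.003955371 = 0.062892.
z* = 2.326 at the 98% level.
Margin = 2.326·0.062892 = 0.14629.
So the interval runs from 0.6146 to 0.9072.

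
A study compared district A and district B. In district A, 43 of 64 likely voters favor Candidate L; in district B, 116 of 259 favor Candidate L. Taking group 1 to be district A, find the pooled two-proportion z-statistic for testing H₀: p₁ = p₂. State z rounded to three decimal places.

z = 3.210

p̂₁ = 43/64 = 0.67188, p̂₂ = 116/259 = 0.44788.
Pooled p̂ = (43+116)/(64+259) = 159/323 = 0.49226.
Pooled SE = √[0.2499401·0.01948600] ≈ 0.069788.
z = 0.22400/0.069788 = 3.210.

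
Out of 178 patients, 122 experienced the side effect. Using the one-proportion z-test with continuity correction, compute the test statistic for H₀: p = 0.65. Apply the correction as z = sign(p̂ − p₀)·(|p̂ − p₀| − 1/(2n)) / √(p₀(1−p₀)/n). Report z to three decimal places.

The sample proportion is 122/178 = 0.68539. p̂ − p₀ = 0.035393.
1/(2n) = 0.002809.
Corrected numerator: |0.035393| − 0.002809 = 0.032584.
Under H₀, SE = √(p₀(1−p₀)/n) = √(0.65·0.35/178) = √0.001278090 = 0.035750.
z = (+)0.032584/0.035750 = 0.911.

z = 0.911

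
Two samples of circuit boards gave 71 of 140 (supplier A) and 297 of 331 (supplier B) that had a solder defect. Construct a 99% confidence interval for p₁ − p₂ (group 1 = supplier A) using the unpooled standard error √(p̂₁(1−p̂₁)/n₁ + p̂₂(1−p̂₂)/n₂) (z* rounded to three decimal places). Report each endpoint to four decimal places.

p̂₁ = 71/140 = 0.50714, p̂₂ = 297/331 = 0.89728; p̂₁ − p̂₂ = -0.39014.
Unpooled SE = √(p̂₁(1−p̂₁)/n₁ + p̂₂(1−p̂₂)/n₂) = √(0.001785350 + 0.000278453) = 0.045429.
z* = 2.576 at the 99% level. Margin = 2.576·0.045429 = 0.11703.
So the interval runs from -0.5072 to -0.2731.

(-0.5072, -0.2731)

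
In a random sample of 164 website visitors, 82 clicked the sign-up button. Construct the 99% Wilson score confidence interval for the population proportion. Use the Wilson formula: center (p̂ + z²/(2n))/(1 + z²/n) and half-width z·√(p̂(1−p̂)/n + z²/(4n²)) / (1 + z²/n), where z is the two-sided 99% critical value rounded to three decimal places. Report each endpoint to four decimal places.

(0.4014, 0.5986)

p̂ = 82/164 = 0.50000; z = 2.576, so z² = 6.635776.
Denominator 1 + z²/n = 1 + 6.635776/164 = 1.040462.
Adjusted center: (0.50000 + z²/(2n))/1.040462 = 0.50000.
Radicand: p̂(1−p̂)/n + z²/(4n²) = 0.001524390 + 0.000061680 = 0.001586070.
Half-width = 2.576·√0.001586070/1.040462 = 0.09860.
Interval: 0.50000 ± 0.09860 → (0.4014, 0.5986).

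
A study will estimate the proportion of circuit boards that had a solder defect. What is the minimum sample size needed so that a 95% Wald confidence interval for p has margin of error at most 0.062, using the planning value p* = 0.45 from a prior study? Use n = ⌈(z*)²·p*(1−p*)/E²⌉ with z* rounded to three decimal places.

n = 248

For 95% confidence, z* = 1.960.
p*(1−p*) = 0.2475.
Required n before rounding: 3.841600 × 0.2475 / 0.062² = 247.345.
Rounding up, n = 248.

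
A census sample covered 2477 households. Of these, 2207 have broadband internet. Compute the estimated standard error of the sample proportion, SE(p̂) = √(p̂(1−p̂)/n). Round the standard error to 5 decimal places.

p̂ = 2207/2477 = 0.89100.
p̂(1−p̂) = 0.097119.
Dividing by n and taking the root: √0.000039208 = 0.00626.

SE = 0.00626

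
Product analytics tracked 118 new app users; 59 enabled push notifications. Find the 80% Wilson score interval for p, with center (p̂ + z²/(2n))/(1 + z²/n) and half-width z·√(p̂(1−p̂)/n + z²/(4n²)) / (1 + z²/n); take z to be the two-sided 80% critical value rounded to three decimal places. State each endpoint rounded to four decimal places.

p̂ = 59/118 = 0.50000; z = 1.282, so z² = 1.643524.
Denominator 1 + z²/n = 1 + 1.643524/118 = 1.013928.
Center = (0.50000 + 0.006964)/1.013928 = 0.50000.
Radicand: p̂(1−p̂)/n + z²/(4n²) = 0.002118644 + 0.000029509 = 0.002148153.
Half-width = 1.282·√0.002148153/1.013928 = 0.05860.
So the interval runs from 0.4414 to 0.5586.

(0.4414, 0.5586)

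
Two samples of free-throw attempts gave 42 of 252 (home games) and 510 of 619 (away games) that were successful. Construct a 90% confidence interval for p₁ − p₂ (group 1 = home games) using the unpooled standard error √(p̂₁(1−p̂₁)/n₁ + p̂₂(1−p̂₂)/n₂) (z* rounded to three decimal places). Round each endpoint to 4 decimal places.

(-0.7033, -0.6111)

p̂₁ = 42/252 = 0.16667, p̂₂ = 510/619 = 0.82391; p̂₁ − p̂₂ = -0.65724.
Unpooled SE = √(p̂₁(1−p̂₁)/n₁ + p̂₂(1−p̂₂)/n₂) = √(0.000551146 + 0.000234382) = 0.028027.
z* = 1.645 at the 90% level. Margin of error = 0.04610.
So the interval runs from -0.7033 to -0.6111.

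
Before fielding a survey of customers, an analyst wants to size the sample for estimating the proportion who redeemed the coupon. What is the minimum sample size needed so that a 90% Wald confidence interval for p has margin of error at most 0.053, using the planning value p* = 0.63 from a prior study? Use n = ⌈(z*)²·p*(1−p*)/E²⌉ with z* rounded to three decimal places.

The 90% critical value is z* = 1.645.
p*(1−p*) = 0.63·0.37 = 0.2331.
Required n before rounding: 2.706025 × 0.2331 / 0.053² = 224.555.
⌈224.555⌉ = 225.

n = 225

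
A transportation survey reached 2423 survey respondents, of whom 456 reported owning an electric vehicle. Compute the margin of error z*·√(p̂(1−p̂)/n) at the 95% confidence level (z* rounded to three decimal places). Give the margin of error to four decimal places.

ME = 0.0156

p̂ = 456/2423 = 0.18820.
SE(p̂) = √(0.18820·0.81180/2423) = 0.007941.
z* = 1.960 at the 95% level.
ME = 1.960·0.007941 = 0.0156.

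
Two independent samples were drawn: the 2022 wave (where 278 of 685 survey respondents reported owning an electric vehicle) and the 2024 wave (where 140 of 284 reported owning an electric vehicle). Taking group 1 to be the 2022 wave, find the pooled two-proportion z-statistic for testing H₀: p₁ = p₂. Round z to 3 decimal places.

p̂₁ = 278/685 = 0.40584, p̂₂ = 140/284 = 0.49296.
Pooled p̂ = (278+140)/(685+284) = 418/969 = 0.43137.
Pooled SE = √[0.2452903·0.00498098] ≈ 0.034954.
z = -0.08712/0.034954 = -2.492.

z = -2.492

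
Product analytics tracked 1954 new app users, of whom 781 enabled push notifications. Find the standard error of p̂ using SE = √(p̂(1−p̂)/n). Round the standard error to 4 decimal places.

SE = 0.0111

With x = 781 successes in n = 1954, p̂ = 0.39969.
p̂(1−p̂) = 0.239938.
SE = √(0.239938/1954) = 0.0111.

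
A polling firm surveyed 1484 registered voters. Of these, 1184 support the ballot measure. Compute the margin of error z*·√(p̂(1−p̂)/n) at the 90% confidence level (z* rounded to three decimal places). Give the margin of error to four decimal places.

p̂ = 1184/1484 = 0.79784.
SE = √(p̂(1−p̂)/n) = √(0.161289/1484) = 0.010425.
For 90% confidence, z* = 1.645.
Margin of error = z*·SE = 1.645 × 0.010425 = 0.0171.

ME = 0.0171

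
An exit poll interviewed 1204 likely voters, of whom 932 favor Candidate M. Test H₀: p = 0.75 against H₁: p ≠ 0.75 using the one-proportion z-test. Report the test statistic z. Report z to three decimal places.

p̂ = 932/1204 = 0.77409.
Under H₀, SE = √(p₀(1−p₀)/n) = √(0.75·0.25/1204) = √0.000155731 = 0.012479.
z = (0.77409 − 0.75)/0.012479 = 0.02409/0.012479 = 1.930.

z = 1.930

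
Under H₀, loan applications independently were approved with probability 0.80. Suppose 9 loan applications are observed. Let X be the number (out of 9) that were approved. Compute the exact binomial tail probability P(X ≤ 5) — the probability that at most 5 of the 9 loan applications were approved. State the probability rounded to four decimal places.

X is binomial with n = 9 and p = 0.80.
P(X ≤ 5) = Σ_{j=0}^{5} C(9,j)·0.80^j·0.20^{9−j}.
= 0.000001 + 0.000018 + 0.000295 + 0.002753 + 0.016515 + 0.066060 = 0.0856.

P = 0.0856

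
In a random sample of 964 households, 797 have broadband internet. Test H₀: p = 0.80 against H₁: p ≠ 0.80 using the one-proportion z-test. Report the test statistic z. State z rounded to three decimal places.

z = 2.077

Sample proportion p̂ = 797/964 = 0.82676.
SE₀ = √(0.80·0.20/964) = 0.012883.
Test statistic: z = 0.02676/0.012883 = 2.077.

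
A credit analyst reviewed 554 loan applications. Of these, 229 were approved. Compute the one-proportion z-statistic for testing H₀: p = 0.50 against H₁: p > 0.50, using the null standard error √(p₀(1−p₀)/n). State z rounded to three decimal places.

z = -4.079

Sample proportion p̂ = 229/554 = 0.41336.
Null standard error: √(0.50·0.50/554) = √0.000451264 = 0.021243.
z = (0.41336 − 0.50)/0.021243 = -0.08664/0.021243 = -4.079.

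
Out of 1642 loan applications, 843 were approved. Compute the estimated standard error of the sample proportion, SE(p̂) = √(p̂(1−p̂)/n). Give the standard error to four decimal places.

SE = 0.0123

Sample proportion p̂ = 843/1642 = 0.51340.
p̂(1−p̂) = 0.249820.
SE = √(0.249820/1642) = √0.000152144 = 0.0123.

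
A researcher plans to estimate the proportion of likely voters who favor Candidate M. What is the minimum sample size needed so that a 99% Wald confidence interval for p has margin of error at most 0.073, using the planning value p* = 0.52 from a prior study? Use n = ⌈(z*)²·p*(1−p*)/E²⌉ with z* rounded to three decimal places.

z* = 2.576 at the 99% level.
p*(1−p*) = 0.52·0.48 = 0.2496.
Required n before rounding: 6.635776 × 0.2496 / 0.073² = 310.807.
Rounding up, n = 311.

n = 311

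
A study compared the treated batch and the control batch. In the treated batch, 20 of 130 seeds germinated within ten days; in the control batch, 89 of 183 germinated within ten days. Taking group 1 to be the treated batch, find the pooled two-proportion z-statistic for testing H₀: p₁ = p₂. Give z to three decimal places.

z = -6.084

Sample proportions: p̂₁ = 20/130 = 0.15385 and p̂₂ = 89/183 = 0.48634.
Pooling: p̂ = 109/313 = 0.34824.
SE = √[p̂(1−p̂)(1/n₁+1/n₂)] = √[0.34824·0.65176·(1/130+1/183)] ≈ 0.054646.
z = -0.33249/0.054646 = -6.084.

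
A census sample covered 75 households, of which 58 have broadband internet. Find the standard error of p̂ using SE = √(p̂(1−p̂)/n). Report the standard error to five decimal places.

p̂ = 58/75 = 0.77333.
p̂(1−p̂) = 0.77333·0.22667 = 0.175291.
Dividing by n and taking the root: √0.002337213 = 0.04834.

SE = 0.04834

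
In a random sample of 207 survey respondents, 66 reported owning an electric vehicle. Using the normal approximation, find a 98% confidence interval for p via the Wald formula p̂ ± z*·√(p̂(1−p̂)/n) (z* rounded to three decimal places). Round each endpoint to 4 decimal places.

(0.2435, 0.3942)

p̂ = 66/207 = 0.31884.
SE = √(p̂(1−p̂)/n) = √(0.217181/207) = 0.032391.
z* = 2.326 at the 98% level.
Margin of error: 2.326 × 0.032391 = 0.07534.
So the interval runs from 0.2435 to 0.3942.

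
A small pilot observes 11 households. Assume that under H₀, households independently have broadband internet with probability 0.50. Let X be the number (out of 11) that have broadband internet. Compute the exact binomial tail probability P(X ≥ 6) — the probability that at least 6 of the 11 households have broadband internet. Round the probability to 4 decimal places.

P = 0.5000

X ~ Binomial(n=11, p=0.50).
P(X ≥ 6) = Σ_{j=6}^{11} C(11,j)·0.50^j·0.50^{11−j}.
= 0.225586 + 0.161133 + 0.080566 + 0.026855 + 0.005371 + 0.000488 = 0.5000.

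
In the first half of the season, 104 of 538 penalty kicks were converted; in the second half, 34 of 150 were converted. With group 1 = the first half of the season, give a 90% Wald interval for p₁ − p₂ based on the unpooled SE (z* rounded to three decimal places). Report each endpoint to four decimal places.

p̂₁ = 104/538 = 0.19331, p̂₂ = 34/150 = 0.22667; p̂₁ − p̂₂ = -0.03336.
SE = √(0.000289852 + 0.001168593) = √0.001458445 = 0.038190.
z* = 1.645 at the 90% level. Margin = 1.645·0.038190 = 0.06282.
So the interval runs from -0.0962 to 0.0295.

(-0.0962, 0.0295)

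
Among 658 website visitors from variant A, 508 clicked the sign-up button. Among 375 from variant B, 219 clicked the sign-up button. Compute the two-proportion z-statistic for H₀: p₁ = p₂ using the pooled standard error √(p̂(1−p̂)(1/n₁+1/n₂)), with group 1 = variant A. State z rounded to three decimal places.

p̂₁ = 508/658 = 0.77204, p̂₂ = 219/375 = 0.58400.
Pooling: p̂ = 727/1033 = 0.70378.
Pooled SE = √[0.2084756·0.00418642] ≈ 0.029543.
z = 0.18804/0.029543 = 6.365.

z = 6.365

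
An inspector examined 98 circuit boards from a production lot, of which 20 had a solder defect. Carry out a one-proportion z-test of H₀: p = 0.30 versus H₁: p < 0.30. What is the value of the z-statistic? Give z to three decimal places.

The sample proportion is 20/98 = 0.20408.
SE₀ = √(0.30·0.70/98) = 0.046291.
z = (p̂ − p₀)/SE = (0.20408 − 0.30)/0.046291 = -2.072.

z = -2.072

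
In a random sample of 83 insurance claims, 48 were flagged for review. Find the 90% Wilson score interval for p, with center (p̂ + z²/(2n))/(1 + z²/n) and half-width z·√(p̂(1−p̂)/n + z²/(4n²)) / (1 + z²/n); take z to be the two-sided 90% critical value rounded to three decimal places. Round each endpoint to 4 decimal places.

Here p̂ = 48/83 = 0.57831 and z = 1.645 (z² = 2.706025).
1 + z²/n = 1.032603.
Adjusted center: (0.57831 + z²/(2n))/1.032603 = 0.57584.
Radicand: p̂(1−p̂)/n + z²/(4n²) = 0.002938157 + 0.000098201 = 0.003036358.
Half-width = z·√(radicand)/denom = 1.645·0.055103/1.032603 = 0.08778.
CI: 0.57584 ± 0.08778 = (0.4881, 0.6636).

(0.4881, 0.6636)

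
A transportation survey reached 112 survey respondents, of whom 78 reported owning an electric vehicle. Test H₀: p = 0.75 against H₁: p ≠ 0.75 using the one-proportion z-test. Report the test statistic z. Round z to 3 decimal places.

z = -1.309

p̂ = 78/112 = 0.69643.
Null standard error: √(0.75·0.25/112) = √0.001674107 = 0.040916.
Test statistic: z = -0.05357/0.040916 = -1.309.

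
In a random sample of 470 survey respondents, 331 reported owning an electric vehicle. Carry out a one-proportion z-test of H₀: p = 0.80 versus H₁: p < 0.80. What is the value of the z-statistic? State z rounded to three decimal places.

z = -5.189

p̂ = 331/470 = 0.70426.
SE₀ = √(0.80·0.20/470) = 0.018451.
Test statistic: z = -0.09574/0.018451 = -5.189.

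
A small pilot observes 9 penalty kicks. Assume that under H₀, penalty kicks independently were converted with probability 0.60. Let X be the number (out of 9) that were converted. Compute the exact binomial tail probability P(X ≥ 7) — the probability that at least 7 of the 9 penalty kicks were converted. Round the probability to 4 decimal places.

X ~ Binomial(n=9, p=0.60).
P(X ≥ 7) = C(9,7)·0.60^7·0.40^2 + C(9,8)·0.60^8·0.40^1 + C(9,9)·0.60^9·0.40^0.
= 0.161243 + 0.060466 + 0.010078 = 0.2318.

P = 0.2318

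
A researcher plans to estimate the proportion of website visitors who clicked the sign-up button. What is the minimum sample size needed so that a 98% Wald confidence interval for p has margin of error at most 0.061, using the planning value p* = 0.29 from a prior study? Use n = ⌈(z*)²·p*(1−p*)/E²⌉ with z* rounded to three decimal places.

The 98% critical value is z* = 2.326.
p*(1−p*) = 0.2059.
(z*)²·p*(1−p*)/E² = 5.410276·0.2059/0.003721 = 299.375.
Rounding up, n = 300.

n = 300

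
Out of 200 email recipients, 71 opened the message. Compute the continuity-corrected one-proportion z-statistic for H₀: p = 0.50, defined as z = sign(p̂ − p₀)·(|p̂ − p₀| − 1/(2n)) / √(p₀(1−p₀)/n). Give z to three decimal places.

Sample proportion p̂ = 71/200 = 0.35500. p̂ − p₀ = -0.145000.
1/(2n) = 0.002500.
Corrected numerator: |-0.145000| − 0.002500 = 0.142500.
Under H₀, SE = √(p₀(1−p₀)/n) = √(0.50·0.50/200) = √0.001250000 = 0.035355.
z = −0.142500/0.035355 = -4.031.

z = -4.031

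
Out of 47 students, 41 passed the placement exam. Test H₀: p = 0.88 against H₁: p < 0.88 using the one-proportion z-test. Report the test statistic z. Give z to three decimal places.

z = -0.162

With x = 41 successes in n = 47, p̂ = 0.87234.
SE₀ = √(0.88·0.12/47) = 0.047401.
Test statistic: z = -0.00766/0.047401 = -0.162.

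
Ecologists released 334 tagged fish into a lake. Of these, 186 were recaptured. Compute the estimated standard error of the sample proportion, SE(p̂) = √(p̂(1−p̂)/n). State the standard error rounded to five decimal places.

SE = 0.02718

With x = 186 successes in n = 334, p̂ = 0.55689.
p̂(1−p̂) = 0.55689·0.44311 = 0.246764.
Dividing by n and taking the root: √0.000738814 = 0.02718.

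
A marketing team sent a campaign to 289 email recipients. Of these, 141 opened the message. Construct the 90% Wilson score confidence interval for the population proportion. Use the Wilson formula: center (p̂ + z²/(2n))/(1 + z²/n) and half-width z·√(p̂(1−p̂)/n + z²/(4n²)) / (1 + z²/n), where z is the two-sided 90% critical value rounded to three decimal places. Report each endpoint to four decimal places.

p̂ = 141/289 = 0.48789; z = 1.645, so z² = 2.706025.
1 + z²/n = 1.009363.
Adjusted center: (0.48789 + z²/(2n))/1.009363 = 0.48800.
Radicand: p̂(1−p̂)/n + z²/(4n²) = 0.000864544 + 0.000008100 = 0.000872644.
Half-width = 1.645·√0.000872644/1.009363 = 0.04814.
Interval: 0.48800 ± 0.04814 → (0.4399, 0.5361).

(0.4399, 0.5361)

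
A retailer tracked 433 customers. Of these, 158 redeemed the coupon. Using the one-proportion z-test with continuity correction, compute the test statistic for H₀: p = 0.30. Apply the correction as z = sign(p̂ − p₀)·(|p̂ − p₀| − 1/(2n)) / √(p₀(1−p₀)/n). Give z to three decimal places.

The sample proportion is 158/433 = 0.36490. p̂ − p₀ = 0.064896.
1/(2n) = 0.001155.
Corrected numerator: |0.064896| − 0.001155 = 0.063741.
Under H₀, SE = √(p₀(1−p₀)/n) = √(0.30·0.70/433) = √0.000484988 = 0.022022.
z = +0.063741/0.022022 = 2.894.

z = 2.894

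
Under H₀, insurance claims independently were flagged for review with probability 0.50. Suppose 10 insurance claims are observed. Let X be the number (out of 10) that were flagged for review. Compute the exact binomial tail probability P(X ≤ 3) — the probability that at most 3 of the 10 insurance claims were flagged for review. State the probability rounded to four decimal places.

P = 0.1719

X is binomial with n = 10 and p = 0.50.
P(X ≤ 3) = C(10,0)·0.50^0·0.50^10 + C(10,1)·0.50^1·0.50^9 + C(10,2)·0.50^2·0.50^8 + C(10,3)·0.50^3·0.50^7.
= 0.000977 + 0.009766 + 0.043945 + 0.117188 = 0.1719.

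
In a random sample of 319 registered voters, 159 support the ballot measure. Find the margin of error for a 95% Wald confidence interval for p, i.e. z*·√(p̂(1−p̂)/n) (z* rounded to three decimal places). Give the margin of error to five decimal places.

ME = 0.05487

The sample proportion is 159/319 = 0.49843.
SE = √(p̂(1−p̂)/n) = √(0.249998/319) = 0.027994.
z* = 1.960 at the 95% level.
ME = 1.960·0.027994 = 0.05487.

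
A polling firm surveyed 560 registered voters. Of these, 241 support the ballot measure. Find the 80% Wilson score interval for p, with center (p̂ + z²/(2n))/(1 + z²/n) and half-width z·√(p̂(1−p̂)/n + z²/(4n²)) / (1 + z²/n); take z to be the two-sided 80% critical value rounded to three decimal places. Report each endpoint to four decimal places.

p̂ = 241/560 = 0.43036; z = 1.282, so z² = 1.643524.
Denominator 1 + z²/n = 1 + 1.643524/560 = 1.002935.
Adjusted center: (0.43036 + z²/(2n))/1.002935 = 0.43056.
Radicand: p̂(1−p̂)/n + z²/(4n²) = 0.000437768 + 0.000001310 = 0.000439078.
Half-width = 1.282·√0.000439078/1.002935 = 0.02678.
CI: 0.43056 ± 0.02678 = (0.4038, 0.4573).

(0.4038, 0.4573)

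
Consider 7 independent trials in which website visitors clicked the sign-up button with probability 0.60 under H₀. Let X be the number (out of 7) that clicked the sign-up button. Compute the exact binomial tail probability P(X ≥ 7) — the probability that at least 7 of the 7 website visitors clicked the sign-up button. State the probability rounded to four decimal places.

P = 0.0280

X ~ Binomial(n=7, p=0.60).
P(X ≥ 7) = C(7,7)·0.60^7·0.40^0.
= 0.027994 = 0.0280.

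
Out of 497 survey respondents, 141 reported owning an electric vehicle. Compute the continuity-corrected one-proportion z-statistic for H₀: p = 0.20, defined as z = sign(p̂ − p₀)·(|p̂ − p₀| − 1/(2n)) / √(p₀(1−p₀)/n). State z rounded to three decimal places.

z = 4.609

p̂ = 141/497 = 0.28370. p̂ − p₀ = 0.083702.
1/(2n) = 0.001006.
Corrected numerator: |0.083702| − 0.001006 = 0.082696.
SE₀ = √(0.20·0.80/497) = 0.017942.
z = (+)0.082696/0.017942 = 4.609.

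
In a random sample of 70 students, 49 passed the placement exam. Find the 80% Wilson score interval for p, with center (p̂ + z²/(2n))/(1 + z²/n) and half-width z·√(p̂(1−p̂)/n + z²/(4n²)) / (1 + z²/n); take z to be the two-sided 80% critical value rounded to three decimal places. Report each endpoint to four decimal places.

(0.6259, 0.7650)

p̂ = 49/70 = 0.70000; z = 1.282, so z² = 1.643524.
1 + z²/n = 1.023479.
Center = (0.70000 + 0.011739)/1.023479 = 0.69541.
Radicand: p̂(1−p̂)/n + z²/(4n²) = 0.003000000 + 0.000083853 = 0.003083853.
Half-width = z·√(radicand)/denom = 1.282·0.055532/1.023479 = 0.06956.
So the interval runs from 0.6259 to 0.7650.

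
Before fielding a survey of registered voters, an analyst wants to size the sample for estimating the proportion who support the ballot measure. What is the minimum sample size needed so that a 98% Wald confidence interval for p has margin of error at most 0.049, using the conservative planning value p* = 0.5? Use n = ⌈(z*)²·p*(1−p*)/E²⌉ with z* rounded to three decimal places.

For 98% confidence, z* = 2.326.
p*(1−p*) = 0.50·0.50 = 0.2500.
(z*)²·p*(1−p*)/E² = 5.410276·0.2500/0.002401 = 563.336.
Rounding up, n = 564.

n = 564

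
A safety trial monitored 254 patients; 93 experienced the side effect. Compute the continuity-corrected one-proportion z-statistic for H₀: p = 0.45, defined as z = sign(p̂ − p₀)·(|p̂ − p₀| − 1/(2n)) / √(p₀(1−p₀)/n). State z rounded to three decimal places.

With x = 93 successes in n = 254, p̂ = 0.36614. p̂ − p₀ = -0.083858.
Continuity correction 1/(2n) = 1/508 = 0.001969.
Corrected numerator: |-0.083858| − 0.001969 = 0.081889.
SE₀ = √(0.45·0.55/254) = 0.031216.
z = (−)0.081889/0.031216 = -2.623.

z = -2.623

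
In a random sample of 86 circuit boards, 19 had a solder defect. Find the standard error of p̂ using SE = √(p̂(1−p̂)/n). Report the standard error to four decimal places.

p̂ = 19/86 = 0.22093.
p̂(1−p̂) = 0.172120.
Dividing by n and taking the root: √0.002001395 = 0.0447.

SE = 0.0447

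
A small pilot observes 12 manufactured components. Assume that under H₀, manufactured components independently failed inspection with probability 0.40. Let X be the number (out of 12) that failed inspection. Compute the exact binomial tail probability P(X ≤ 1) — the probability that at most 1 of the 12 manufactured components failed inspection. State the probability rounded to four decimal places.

X ~ Binomial(n=12, p=0.40).
P(X ≤ 1) = C(12,0)·0.40^0·0.60^12 + C(12,1)·0.40^1·0.60^11.
= 0.002177 + 0.017414 = 0.0196.

P = 0.0196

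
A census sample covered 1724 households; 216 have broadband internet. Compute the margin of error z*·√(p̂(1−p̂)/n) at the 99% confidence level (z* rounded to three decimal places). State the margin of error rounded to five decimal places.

ME = 0.02054

Sample proportion p̂ = 216/1724 = 0.12529.
SE = √(p̂(1−p̂)/n) = √(0.109592/1724) = 0.007973.
For 99% confidence, z* = 2.576.
So ME = 0.02054.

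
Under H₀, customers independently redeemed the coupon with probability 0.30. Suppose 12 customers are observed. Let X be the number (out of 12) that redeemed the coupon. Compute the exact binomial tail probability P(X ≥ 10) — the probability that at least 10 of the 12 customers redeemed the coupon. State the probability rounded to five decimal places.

P = 0.00021

X ~ Binomial(n=12, p=0.30).
P(X ≥ 10) = C(12,10)·0.30^10·0.70^2 + C(12,11)·0.30^11·0.70^1 + C(12,12)·0.30^12·0.70^0.
= 0.000191 + 0.000015 + 0.000001 = 0.00021.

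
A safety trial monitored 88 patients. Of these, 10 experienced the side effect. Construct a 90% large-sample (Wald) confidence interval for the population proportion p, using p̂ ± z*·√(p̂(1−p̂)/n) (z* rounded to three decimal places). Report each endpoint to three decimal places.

The sample proportion is 10/88 = 0.11364.
Standard error of p̂: √(0.100723/88) = √0.001144581 = 0.033832.
For 90% confidence, z* = 1.645.
Margin = 1.645·0.033832 = 0.05565.
So the interval runs from 0.058 to 0.169.

(0.058, 0.169)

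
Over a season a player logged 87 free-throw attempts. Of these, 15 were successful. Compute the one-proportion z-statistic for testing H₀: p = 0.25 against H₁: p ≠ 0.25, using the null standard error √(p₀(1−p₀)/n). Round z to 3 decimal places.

p̂ = 15/87 = 0.17241.
Null standard error: √(0.25·0.75/87) = √0.002155172 = 0.046424.
Test statistic: z = -0.07759/0.046424 = -1.671.

z = -1.671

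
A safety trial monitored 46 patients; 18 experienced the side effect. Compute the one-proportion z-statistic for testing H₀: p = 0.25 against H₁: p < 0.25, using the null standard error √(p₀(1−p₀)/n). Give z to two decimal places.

With x = 18 successes in n = 46, p̂ = 0.39130.
Under H₀, SE = √(p₀(1−p₀)/n) = √(0.25·0.75/46) = √0.004076087 = 0.063844.
z = (0.39130 − 0.25)/0.063844 = 0.14130/0.063844 = 2.21.

z = 2.21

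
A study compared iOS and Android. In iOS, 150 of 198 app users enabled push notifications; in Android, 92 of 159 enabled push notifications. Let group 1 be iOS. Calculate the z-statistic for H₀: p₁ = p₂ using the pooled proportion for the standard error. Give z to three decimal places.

z = 3.596

p̂₁ = 150/198 = 0.75758, p̂₂ = 92/159 = 0.57862.
Pooling: p̂ = 242/357 = 0.67787.
SE = √[p̂(1−p̂)(1/n₁+1/n₂)] = √[0.67787·0.32213·(1/198+1/159)] ≈ 0.049761.
z = (p̂₁ − p̂₂)/SE = (0.75758 − 0.57862)/0.049761 = 0.17896/0.049761 = 3.596.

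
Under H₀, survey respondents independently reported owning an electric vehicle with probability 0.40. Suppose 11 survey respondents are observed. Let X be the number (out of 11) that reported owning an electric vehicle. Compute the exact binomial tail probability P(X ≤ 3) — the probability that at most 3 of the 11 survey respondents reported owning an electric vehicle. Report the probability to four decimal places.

P = 0.2963

X is binomial with n = 11 and p = 0.40.
P(X ≤ 3) = C(11,0)·0.40^0·0.60^11 + C(11,1)·0.40^1·0.60^10 + C(11,2)·0.40^2·0.60^9 + C(11,3)·0.40^3·0.60^8.
= 0.003628 + 0.026605 + 0.088684 + 0.177367 = 0.2963.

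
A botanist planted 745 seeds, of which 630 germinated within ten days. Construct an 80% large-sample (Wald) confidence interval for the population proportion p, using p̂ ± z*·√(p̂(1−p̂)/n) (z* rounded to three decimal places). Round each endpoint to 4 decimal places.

(0.8287, 0.8626)

Sample proportion p̂ = 630/745 = 0.84564.
Standard error of p̂: √(0.130535/745) = √0.000175214 = 0.013237.
For 80% confidence, z* = 1.282.
Margin of error: 1.282 × 0.013237 = 0.01697.
CI: 0.84564 ± 0.01697 = (0.8287, 0.8626).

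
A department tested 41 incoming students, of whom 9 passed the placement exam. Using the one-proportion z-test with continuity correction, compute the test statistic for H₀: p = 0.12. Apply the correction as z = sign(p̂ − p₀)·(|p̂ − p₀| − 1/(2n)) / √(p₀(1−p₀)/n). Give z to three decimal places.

p̂ = 9/41 = 0.21951. p̂ − p₀ = 0.099512.
1/(2n) = 0.012195.
Corrected numerator: |0.099512| − 0.012195 = 0.087317.
Null standard error: √(0.12·0.88/41) = √0.002575610 = 0.050750.
z = +0.087317/0.050750 = 1.721.

z = 1.721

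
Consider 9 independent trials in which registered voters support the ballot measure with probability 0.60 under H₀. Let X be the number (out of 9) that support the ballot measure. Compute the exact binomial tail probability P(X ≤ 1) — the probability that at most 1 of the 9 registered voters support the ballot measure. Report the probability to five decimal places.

P = 0.00380

X ~ Binomial(n=9, p=0.60).
P(X ≤ 1) = C(9,0)·0.60^0·0.40^9 + C(9,1)·0.60^1·0.40^8.
= 0.000262 + 0.003539 = 0.00380.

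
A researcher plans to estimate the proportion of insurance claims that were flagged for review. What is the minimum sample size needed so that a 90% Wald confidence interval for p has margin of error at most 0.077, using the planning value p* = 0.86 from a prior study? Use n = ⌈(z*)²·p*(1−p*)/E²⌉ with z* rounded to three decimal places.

n = 55

z* = 1.645 at the 90% level.
p*(1−p*) = 0.86·0.14 = 0.1204.
Required n before rounding: 2.706025 × 0.1204 / 0.077² = 54.951.
⌈54.951⌉ = 55.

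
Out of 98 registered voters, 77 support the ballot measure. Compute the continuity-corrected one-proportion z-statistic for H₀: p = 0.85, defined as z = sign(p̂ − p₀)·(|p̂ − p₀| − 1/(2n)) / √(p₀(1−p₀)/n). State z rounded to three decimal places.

z = -1.641

With x = 77 successes in n = 98, p̂ = 0.78571. p̂ − p₀ = -0.064286.
Continuity correction 1/(2n) = 1/196 = 0.005102.
Corrected numerator: |-0.064286| − 0.005102 = 0.059184.
SE₀ = √(0.85·0.15/98) = 0.036070.
z = (−)0.059184/0.036070 = -1.641.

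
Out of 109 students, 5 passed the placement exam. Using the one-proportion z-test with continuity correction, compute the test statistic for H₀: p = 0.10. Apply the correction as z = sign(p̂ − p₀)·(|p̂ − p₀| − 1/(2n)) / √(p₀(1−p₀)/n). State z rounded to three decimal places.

z = -1.724

With x = 5 successes in n = 109, p̂ = 0.04587. p̂ − p₀ = -0.054128.
1/(2n) = 0.004587.
Corrected numerator: |-0.054128| − 0.004587 = 0.049541.
Null standard error: √(0.10·0.90/109) = √0.000825688 = 0.028735.
z = −0.049541/0.028735 = -1.724.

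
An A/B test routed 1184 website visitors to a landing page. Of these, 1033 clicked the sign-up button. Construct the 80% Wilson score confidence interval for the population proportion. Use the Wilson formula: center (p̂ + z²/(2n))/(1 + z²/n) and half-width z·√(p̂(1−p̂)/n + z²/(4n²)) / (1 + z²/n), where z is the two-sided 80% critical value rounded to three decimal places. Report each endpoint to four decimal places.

Here p̂ = 1033/1184 = 0.87247 and z = 1.282 (z² = 1.643524).
1 + z²/n = 1.001388.
Adjusted center: (0.87247 + z²/(2n))/1.001388 = 0.87195.
Radicand: p̂(1−p̂)/n + z²/(4n²) = 0.000093977 + 0.000000293 = 0.000094270.
Half-width = 1.282·√0.000094270/1.001388 = 0.01243.
Interval: 0.87195 ± 0.01243 → (0.8595, 0.8844).

(0.8595, 0.8844)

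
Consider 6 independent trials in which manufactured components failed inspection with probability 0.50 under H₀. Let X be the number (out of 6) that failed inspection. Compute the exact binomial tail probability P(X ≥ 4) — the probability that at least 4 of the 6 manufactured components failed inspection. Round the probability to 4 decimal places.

P = 0.3438

X ~ Binomial(n=6, p=0.50).
P(X ≥ 4) = C(6,4)·0.50^4·0.50^2 + C(6,5)·0.50^5·0.50^1 + C(6,6)·0.50^6·0.50^0.
= 0.234375 + 0.093750 + 0.015625 = 0.3438.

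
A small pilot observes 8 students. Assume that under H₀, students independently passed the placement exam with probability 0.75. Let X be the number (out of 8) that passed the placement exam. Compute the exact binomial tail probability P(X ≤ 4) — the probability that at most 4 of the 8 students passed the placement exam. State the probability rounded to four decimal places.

P = 0.1138

X ~ Binomial(n=8, p=0.75).
P(X ≤ 4) = Σ_{j=0}^{4} C(8,j)·0.75^j·0.25^{8−j}.
= 0.000015 + 0.000366 + 0.003845 + 0.023071 + 0.086517 = 0.1138.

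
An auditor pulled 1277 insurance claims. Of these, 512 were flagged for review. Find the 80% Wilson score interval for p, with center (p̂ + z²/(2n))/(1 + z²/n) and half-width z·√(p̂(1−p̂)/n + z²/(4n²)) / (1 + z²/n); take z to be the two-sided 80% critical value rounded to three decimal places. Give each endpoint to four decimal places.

p̂ = 512/1277 = 0.40094; z = 1.282, so z² = 1.643524.
Denominator 1 + z²/n = 1 + 1.643524/1277 = 1.001287.
Center = (0.40094 + 0.000644)/1.001287 = 0.40107.
Radicand: p̂(1−p̂)/n + z²/(4n²) = 0.000188087 + 0.000000252 = 0.000188339.
Half-width = 1.282·√0.000188339/1.001287 = 0.01757.
So the interval runs from 0.3835 to 0.4186.

(0.3835, 0.4186)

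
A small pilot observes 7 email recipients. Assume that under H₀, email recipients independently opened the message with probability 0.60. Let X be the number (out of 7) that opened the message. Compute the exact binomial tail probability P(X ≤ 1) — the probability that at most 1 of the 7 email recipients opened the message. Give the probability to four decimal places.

X ~ Binomial(n=7, p=0.60).
P(X ≤ 1) = C(7,0)·0.60^0·0.40^7 + C(7,1)·0.60^1·0.40^6.
= 0.001638 + 0.017203 = 0.0188.

P = 0.0188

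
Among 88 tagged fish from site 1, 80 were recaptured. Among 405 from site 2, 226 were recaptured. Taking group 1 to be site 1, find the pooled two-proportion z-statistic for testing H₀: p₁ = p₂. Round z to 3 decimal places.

Sample proportions: p̂₁ = 80/88 = 0.90909 and p̂₂ = 226/405 = 0.55802.
Pooled p̂ = (80+226)/(88+405) = 306/493 = 0.62069.
SE = √[p̂(1−p̂)(1/n₁+1/n₂)] = √[0.62069·0.37931·(1/88+1/405)] ≈ 0.057068.
z = 0.35107/0.057068 = 6.152.

z = 6.152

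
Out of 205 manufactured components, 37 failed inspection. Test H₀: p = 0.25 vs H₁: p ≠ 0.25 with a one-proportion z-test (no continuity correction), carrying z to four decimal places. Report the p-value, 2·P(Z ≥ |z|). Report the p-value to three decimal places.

p-value = 0.022

The sample proportion is 37/205 = 0.18049.
SE₀ = √(0.25·0.75/205) = 0.030243.
z = (p̂ − p₀)/SE = (37/205 − 0.25)/0.030243 ≈ -2.2985.
From the standard normal, 2·P(Z ≥ |z|) = 0.022.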